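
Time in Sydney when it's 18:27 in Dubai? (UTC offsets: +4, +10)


00:27 (next day)

Time difference = UTC+10 - UTC+4 = +6 hours
New hour = (18 + 6) mod 24
= 24 mod 24 = 0
Minutes unchanged → 00:27; 24 ≥ 24 → next day


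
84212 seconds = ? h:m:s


Hours: 84212 ÷ 3600 = 23 remainder 1412
Minutes: 1412 ÷ 60 = 23 remainder 32
Seconds: 32

23h 23m 32s


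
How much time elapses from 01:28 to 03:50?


2h 22m

End time in minutes: 3×60 + 50 = 230
Start time in minutes: 1×60 + 28 = 88
Difference = 230 - 88 = 142 minutes
= 2 hours 22 minutes


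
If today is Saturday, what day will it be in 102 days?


Start: Saturday (index 5)
(5 + 102) mod 7
= 107 mod 7
= 2
Index 2 → Wednesday

Wednesday


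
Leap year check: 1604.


Rules: divisible by 4 AND (not by 100 OR by 400)
1604 ÷ 4 = 401 exactly → divisible by 4
1604 ÷ 100 = 16 remainder 4 → not divisible by 100
Divisible by 4 but not by 100 → leap year

Yes


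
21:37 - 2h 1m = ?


19:36

Start: 1297 minutes from midnight
Subtract: 121 minutes
Remaining: 1297 - 121 = 1176
Hours: 19, Minutes: 36


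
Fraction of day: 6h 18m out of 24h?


Total minutes: 6×60 + 18 = 378
Day = 24×60 = 1440 minutes
Fraction = 378/1440 = 0.2625
As a percentage: 378/1440 × 100 = 26.25%

0.2625 (26.25%)


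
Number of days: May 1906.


Month: May (month 5)
May has 31 days

31 days


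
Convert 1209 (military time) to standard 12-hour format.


Hour: 12
12 → 12 PM (noon)

12:09 PM


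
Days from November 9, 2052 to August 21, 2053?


285 days

From November 9, 2052 to August 21, 2053
Rest of November 2052: 30 - 9 = 21
Full months: December 31, January 31, February 2053 28, March 31, April 30, May 31, June 30, July 31
Days into August 2053: 21
Total = 21 + 31 + 31 + 28 + 31 + 30 + 31 + 30 + 31 + 21 = 285 days


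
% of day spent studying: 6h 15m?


Time: 375 minutes
Day: 1440 minutes
Percentage = (375/1440) × 100 ≈ 26.0%

26.0%


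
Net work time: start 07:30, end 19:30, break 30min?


Total time = (19×60+30) - (7×60+30)
= 1170 - 450 = 720 min
Minus break: 720 - 30 = 690 min
= 11h 30m

11h 30m (690 minutes)


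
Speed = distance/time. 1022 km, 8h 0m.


Distance: 1022 km
Time: 8 hours
Speed = 1022 / 8 ≈ 127.8 km/h

127.8 km/h


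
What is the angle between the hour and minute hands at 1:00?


30.0°

Hour hand = 1×30 + 0×0.5 = 30.0°
Minute hand = 0×6 = 0°
Difference = |30.0 - 0| = 30.0°


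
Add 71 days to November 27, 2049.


Start: November 27, 2049
Add 71 days
November 27 → December 1: 30 - 27 + 1 = 4 days (71 - 4 = 67 left)
December 1 → January 1: 31 - 1 + 1 = 31 days (67 - 31 = 36 left)
January 1 → February 1: 31 - 1 + 1 = 31 days (36 - 31 = 5 left)
February 1 + 5 = February 6, 2050

February 6, 2050


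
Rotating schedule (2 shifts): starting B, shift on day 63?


Shifts: A, B
Start: B (index 1)
Day 63: (1 + 63 - 1) mod 2
= 63 mod 2
= 1
Index 1 → shift B

Shift B


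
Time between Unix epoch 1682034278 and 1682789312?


755034 seconds (209.7 hours / 8.74 days)

Difference = 1682789312 - 1682034278 = 755034 seconds
In hours: 755034 / 3600 ≈ 209.7
In days: 755034 / 86400 ≈ 8.74


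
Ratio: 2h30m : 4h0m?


5:8 (0.63)

Duration 1: 150 minutes
Duration 2: 240 minutes
Ratio = 150:240
GCD = 30
Simplified = 5:8
As a decimal: 5/8 ≈ 0.63


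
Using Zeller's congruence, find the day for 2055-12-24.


Zeller's congruence:
q=24, m=12, k=55, j=20
h = (24 + ⌊13×13/5⌋ + 55 + ⌊55/4⌋ + ⌊20/4⌋ - 2×20) mod 7
= (24 + 33 + 55 + 13 + 5 - 40) mod 7
= 90 mod 7 = 6
h=6 → Friday

Friday


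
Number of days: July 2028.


31 days

Month: July (month 7)
July has 31 days


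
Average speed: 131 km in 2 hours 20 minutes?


Distance: 131 km
Time: 2h 20m = 140 min = 140/60 = 7/3 hours
Speed = 131 ÷ (7/3) = 131 × 3 / 7 = 393/7 ≈ 56.1 km/h

56.1 km/h


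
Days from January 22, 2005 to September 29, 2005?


250 days

From January 22, 2005 to September 29, 2005
Rest of January 2005: 31 - 22 = 9
Full months: February 2005 28, March 31, April 30, May 31, June 30, July 31, August 31
Days into September 2005: 29
Total = 9 + 28 + 31 + 30 + 31 + 30 + 31 + 31 + 29 = 250 days


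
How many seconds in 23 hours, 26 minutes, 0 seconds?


Hours: 23 × 3600 = 82800
Minutes: 26 × 60 = 1560
Seconds: 0
Total = 82800 + 1560 + 0 = 84360

84360 seconds


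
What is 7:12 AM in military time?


Input: 7:12 AM
AM hour stays: 7

07:12


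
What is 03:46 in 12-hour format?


Hour: 3
3 < 12 → AM

3:46 AM


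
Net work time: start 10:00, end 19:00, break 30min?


Total time = (19×60+0) - (10×60+0)
= 1140 - 600 = 540 min
Minus break: 540 - 30 = 510 min
= 8h 30m

8h 30m (510 minutes)


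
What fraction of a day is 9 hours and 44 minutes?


Total minutes: 9×60 + 44 = 584
Day = 24×60 = 1440 minutes
Fraction = 584/1440 ≈ 0.4056
As a percentage: 584/1440 × 100 ≈ 40.56%

0.4056 (40.56%)


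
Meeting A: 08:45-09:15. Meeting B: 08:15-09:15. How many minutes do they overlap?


Meeting A: 525-555 (in minutes from midnight)
Meeting B: 495-555
Overlap start = max(525, 495) = 525
Overlap end = min(555, 555) = 555
Overlap = max(0, 555 - 525) = 30 min

30 minutes


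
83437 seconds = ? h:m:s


Hours: 83437 ÷ 3600 = 23 remainder 637
Minutes: 637 ÷ 60 = 10 remainder 37
Seconds: 37

23h 10m 37s


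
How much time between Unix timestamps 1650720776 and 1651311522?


Difference = 1651311522 - 1650720776 = 590746 seconds
In hours: 590746 / 3600 ≈ 164.1
In days: 590746 / 86400 ≈ 6.84

590746 seconds (164.1 hours / 6.84 days)


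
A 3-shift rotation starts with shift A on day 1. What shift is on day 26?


Shifts: A, B, C
Start: A (index 0)
Day 26: (0 + 26 - 1) mod 3
= 25 mod 3
= 1
Index 1 → shift B

Shift B


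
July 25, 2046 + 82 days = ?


October 15, 2046

Start: July 25, 2046
Add 82 days
July 25 → August 1: 31 - 25 + 1 = 7 days (82 - 7 = 75 left)
August 1 → September 1: 31 - 1 + 1 = 31 days (75 - 31 = 44 left)
September 1 → October 1: 30 - 1 + 1 = 30 days (44 - 30 = 14 left)
October 1 + 14 = October 15, 2046


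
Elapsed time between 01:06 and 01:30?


0h 24m

End time in minutes: 1×60 + 30 = 90
Start time in minutes: 1×60 + 6 = 66
Difference = 90 - 66 = 24 minutes
= 0 hours 24 minutes


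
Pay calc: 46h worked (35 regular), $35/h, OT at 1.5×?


Regular: 35h × $35 = $1225.00
Overtime: 46 - 35 = 11h
OT pay: 11h × $35 × 1.5 = $577.50
Total = $1225.00 + $577.50 = $1802.50

$1802.50


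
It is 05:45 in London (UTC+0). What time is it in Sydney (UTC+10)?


Time difference = UTC+10 - UTC+0 = +10 hours
New hour = (5 + 10) mod 24
= 15 mod 24 = 15
Minutes unchanged → 15:45

15:45


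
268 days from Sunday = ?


Start: Sunday (index 6)
(6 + 268) mod 7
= 274 mod 7
= 1
Index 1 → Tuesday

Tuesday


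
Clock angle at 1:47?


131.5°

Hour hand = 1×30 + 47×0.5 = 53.5°
Minute hand = 47×6 = 282°
Difference = |53.5 - 282| = 228.5°
Since > 180°: 360 - 228.5 = 131.5°


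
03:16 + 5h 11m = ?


Start: 196 minutes from midnight
Add: 311 minutes
Total: 507 minutes
Hours: 507 ÷ 60 = 8 remainder 27

08:27


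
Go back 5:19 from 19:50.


Start: 1190 minutes from midnight
Subtract: 319 minutes
Remaining: 1190 - 319 = 871
Hours: 14, Minutes: 31

14:31


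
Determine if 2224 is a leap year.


Yes

Rules: divisible by 4 AND (not by 100 OR by 400)
2224 ÷ 4 = 556 exactly → divisible by 4
2224 ÷ 100 = 22 remainder 24 → not divisible by 100
Divisible by 4 but not by 100 → leap year


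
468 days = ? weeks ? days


66 weeks 6 days

Weeks: 468 ÷ 7 = 66 remainder 6


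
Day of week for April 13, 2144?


Zeller's congruence:
q=13, m=4, k=44, j=21
h = (13 + ⌊13×5/5⌋ + 44 + ⌊44/4⌋ + ⌊21/4⌋ - 2×21) mod 7
= (13 + 13 + 44 + 11 + 5 - 42) mod 7
= 44 mod 7 = 2
h=2 → Monday

Monday


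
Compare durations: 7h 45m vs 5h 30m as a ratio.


31:22 (1.41)

Duration 1: 465 minutes
Duration 2: 330 minutes
Ratio = 465:330
GCD = 15
Simplified = 31:22
As a decimal: 31/22 ≈ 1.41


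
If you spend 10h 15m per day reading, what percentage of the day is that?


42.7%

Time: 615 minutes
Day: 1440 minutes
Percentage = (615/1440) × 100 ≈ 42.7%


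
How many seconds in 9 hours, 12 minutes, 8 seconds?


Hours: 9 × 3600 = 32400
Minutes: 12 × 60 = 720
Seconds: 8
Total = 32400 + 720 + 8 = 33128

33128 seconds


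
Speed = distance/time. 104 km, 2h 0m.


Distance: 104 km
Time: 2 hours
Speed = 104 / 2 = 52.0 km/h

52.0 km/h


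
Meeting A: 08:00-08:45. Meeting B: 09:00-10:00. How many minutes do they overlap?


0 minutes

Meeting A: 480-525 (in minutes from midnight)
Meeting B: 540-600
Overlap start = max(480, 540) = 540
Overlap end = min(525, 600) = 525
Overlap = max(0, 525 - 540) = 0 min


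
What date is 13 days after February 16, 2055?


March 1, 2055

Start: February 16, 2055
Add 13 days
February 16 → March 1: 28 - 16 + 1 = 13 days (13 - 13 = 0 left)
Land exactly on March 1, 2055


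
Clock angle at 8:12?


Hour hand = 8×30 + 12×0.5 = 246.0°
Minute hand = 12×6 = 72°
Difference = |246.0 - 72| = 174.0°

174.0°


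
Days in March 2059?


31 days

Month: March (month 3)
March has 31 days


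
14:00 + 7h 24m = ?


Start: 840 minutes from midnight
Add: 444 minutes
Total: 1284 minutes
Hours: 1284 ÷ 60 = 21 remainder 24

21:24


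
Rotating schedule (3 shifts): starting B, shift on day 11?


Shift C

Shifts: A, B, C
Start: B (index 1)
Day 11: (1 + 11 - 1) mod 3
= 11 mod 3
= 2
Index 2 → shift C


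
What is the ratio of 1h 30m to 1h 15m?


Duration 1: 90 minutes
Duration 2: 75 minutes
Ratio = 90:75
GCD = 15
Simplified = 6:5
As a decimal: 6/5 = 1.20

6:5 (1.20)


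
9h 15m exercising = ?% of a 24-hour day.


38.5%

Time: 555 minutes
Day: 1440 minutes
Percentage = (555/1440) × 100 ≈ 38.5%


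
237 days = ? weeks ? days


33 weeks 6 days

Weeks: 237 ÷ 7 = 33 remainder 6


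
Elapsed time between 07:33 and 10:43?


3h 10m

End time in minutes: 10×60 + 43 = 643
Start time in minutes: 7×60 + 33 = 453
Difference = 643 - 453 = 190 minutes
= 3 hours 10 minutes


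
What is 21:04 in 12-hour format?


9:04 PM

Hour: 21
21 - 12 = 9 → PM


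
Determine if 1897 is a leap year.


No

Rules: divisible by 4 AND (not by 100 OR by 400)
1897 ÷ 4 = 474 remainder 1 → not divisible by 4
Not divisible by 4 → not a leap year


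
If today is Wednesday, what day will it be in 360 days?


Saturday

Start: Wednesday (index 2)
(2 + 360) mod 7
= 362 mod 7
= 5
Index 5 → Saturday


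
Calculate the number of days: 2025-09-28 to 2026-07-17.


292 days

From September 28, 2025 to July 17, 2026
Rest of September 2025: 30 - 28 = 2
Full months: October 31, November 30, December 31, January 31, February 2026 28, March 31, April 30, May 31, June 30
Days into July 2026: 17
Total = 2 + 31 + 30 + 31 + 31 + 28 + 31 + 30 + 31 + 30 + 17 = 292 days


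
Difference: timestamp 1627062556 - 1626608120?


Difference = 1627062556 - 1626608120 = 454436 seconds
In hours: 454436 / 3600 ≈ 126.2
In days: 454436 / 86400 ≈ 5.26

454436 seconds (126.2 hours / 5.26 days)


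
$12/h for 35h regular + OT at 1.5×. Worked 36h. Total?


$438.00

Regular: 35h × $12 = $420.00
Overtime: 36 - 35 = 1h
OT pay: 1h × $12 × 1.5 = $18.00
Total = $420.00 + $18.00 = $438.00


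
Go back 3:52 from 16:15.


12:23

Start: 975 minutes from midnight
Subtract: 232 minutes
Remaining: 975 - 232 = 743
Hours: 12, Minutes: 23


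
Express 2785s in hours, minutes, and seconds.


Hours: 2785 ÷ 3600 = 0 remainder 2785
Minutes: 2785 ÷ 60 = 46 remainder 25
Seconds: 25

0h 46m 25s


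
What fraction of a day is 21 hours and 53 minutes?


Total minutes: 21×60 + 53 = 1313
Day = 24×60 = 1440 minutes
Fraction = 1313/1440 ≈ 0.9118
As a percentage: 1313/1440 × 100 ≈ 91.18%

0.9118 (91.18%)


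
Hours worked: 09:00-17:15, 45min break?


7h 30m (450 minutes)

Total time = (17×60+15) - (9×60+0)
= 1035 - 540 = 495 min
Minus break: 495 - 45 = 450 min
= 7h 30m


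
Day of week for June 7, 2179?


Zeller's congruence:
q=7, m=6, k=79, j=21
h = (7 + ⌊13×7/5⌋ + 79 + ⌊79/4⌋ + ⌊21/4⌋ - 2×21) mod 7
= (7 + 18 + 79 + 19 + 5 - 42) mod 7
= 86 mod 7 = 2
h=2 → Monday

Monday


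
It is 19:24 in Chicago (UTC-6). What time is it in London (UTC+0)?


01:24 (next day)

Time difference = UTC+0 - UTC-6 = +6 hours
New hour = (19 + 6) mod 24
= 25 mod 24 = 1
Minutes unchanged → 01:24; 25 ≥ 24 → next day


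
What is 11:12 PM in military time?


23:12

Input: 11:12 PM
PM: 11 + 12 = 23


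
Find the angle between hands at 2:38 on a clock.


149.0°

Hour hand = 2×30 + 38×0.5 = 79.0°
Minute hand = 38×6 = 228°
Difference = |79.0 - 228| = 149.0°


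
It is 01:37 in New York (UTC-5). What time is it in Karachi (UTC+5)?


Time difference = UTC+5 - UTC-5 = +10 hours
New hour = (1 + 10) mod 24
= 11 mod 24 = 11
Minutes unchanged → 11:37

11:37


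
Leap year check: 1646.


No

Rules: divisible by 4 AND (not by 100 OR by 400)
1646 ÷ 4 = 411 remainder 2 → not divisible by 4
Not divisible by 4 → not a leap year


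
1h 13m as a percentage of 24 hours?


0.0507 (5.07%)

Total minutes: 1×60 + 13 = 73
Day = 24×60 = 1440 minutes
Fraction = 73/1440 ≈ 0.0507
As a percentage: 73/1440 × 100 ≈ 5.07%


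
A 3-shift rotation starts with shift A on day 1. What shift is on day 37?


Shift A

Shifts: A, B, C
Start: A (index 0)
Day 37: (0 + 37 - 1) mod 3
= 36 mod 3
= 0
Index 0 → shift A


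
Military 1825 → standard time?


Hour: 18
18 - 12 = 6 → PM

6:25 PM


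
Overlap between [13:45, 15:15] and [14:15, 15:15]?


Meeting A: 825-915 (in minutes from midnight)
Meeting B: 855-915
Overlap start = max(825, 855) = 855
Overlap end = min(915, 915) = 915
Overlap = max(0, 915 - 855) = 60 min

60 minutes


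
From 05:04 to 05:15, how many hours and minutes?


End time in minutes: 5×60 + 15 = 315
Start time in minutes: 5×60 + 4 = 304
Difference = 315 - 304 = 11 minutes
= 0 hours 11 minutes

0h 11m


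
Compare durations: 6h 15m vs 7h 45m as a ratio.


25:31 (0.81)

Duration 1: 375 minutes
Duration 2: 465 minutes
Ratio = 375:465
GCD = 15
Simplified = 25:31
As a decimal: 25/31 ≈ 0.81


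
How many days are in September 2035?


30 days

Month: September (month 9)
September has 30 days


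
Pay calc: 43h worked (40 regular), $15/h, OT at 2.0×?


$690.00

Regular: 40h × $15 = $600.00
Overtime: 43 - 40 = 3h
OT pay: 3h × $15 × 2.0 = $90.00
Total = $600.00 + $90.00 = $690.00


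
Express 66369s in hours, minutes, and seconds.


Hours: 66369 ÷ 3600 = 18 remainder 1569
Minutes: 1569 ÷ 60 = 26 remainder 9
Seconds: 9

18h 26m 9s


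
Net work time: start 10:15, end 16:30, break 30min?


5h 45m (345 minutes)

Total time = (16×60+30) - (10×60+15)
= 990 - 615 = 375 min
Minus break: 375 - 30 = 345 min
= 5h 45m


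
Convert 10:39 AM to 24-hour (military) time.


Input: 10:39 AM
AM hour stays: 10

10:39


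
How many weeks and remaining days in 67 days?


Weeks: 67 ÷ 7 = 9 remainder 4

9 weeks 4 days


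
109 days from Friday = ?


Tuesday

Start: Friday (index 4)
(4 + 109) mod 7
= 113 mod 7
= 1
Index 1 → Tuesday


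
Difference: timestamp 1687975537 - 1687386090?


589447 seconds (163.7 hours / 6.82 days)

Difference = 1687975537 - 1687386090 = 589447 seconds
In hours: 589447 / 3600 ≈ 163.7
In days: 589447 / 86400 ≈ 6.82


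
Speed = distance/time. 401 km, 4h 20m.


92.5 km/h

Distance: 401 km
Time: 4h 20m = 260 min = 260/60 = 13/3 hours
Speed = 401 ÷ (13/3) = 401 × 3 / 13 = 1203/13 ≈ 92.5 km/h


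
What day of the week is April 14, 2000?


Friday

Zeller's congruence:
q=14, m=4, k=0, j=20
h = (14 + ⌊13×5/5⌋ + 0 + ⌊0/4⌋ + ⌊20/4⌋ - 2×20) mod 7
= (14 + 13 + 0 + 0 + 5 - 40) mod 7
= -8 mod 7 = 6
h=6 → Friday


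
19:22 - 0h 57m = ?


Start: 1162 minutes from midnight
Subtract: 57 minutes
Remaining: 1162 - 57 = 1105
Hours: 18, Minutes: 25

18:25


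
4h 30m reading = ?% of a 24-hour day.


18.8%

Time: 270 minutes
Day: 1440 minutes
Percentage = (270/1440) × 100 ≈ 18.8%


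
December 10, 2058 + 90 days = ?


March 10, 2059

Start: December 10, 2058
Add 90 days
December 10 → January 1: 31 - 10 + 1 = 22 days (90 - 22 = 68 left)
January 1 → February 1: 31 - 1 + 1 = 31 days (68 - 31 = 37 left)
February 1 → March 1: 28 - 1 + 1 = 28 days (37 - 28 = 9 left)
March 1 + 9 = March 10, 2059


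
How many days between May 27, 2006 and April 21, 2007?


329 days

From May 27, 2006 to April 21, 2007
Rest of May 2006: 31 - 27 = 4
Full months: June 30, July 31, August 31, September 30, October 31, November 30, December 31, January 31, February 2007 28, March 31
Days into April 2007: 21
Total = 4 + 30 + 31 + 31 + 30 + 31 + 30 + 31 + 31 + 28 + 31 + 21 = 329 days


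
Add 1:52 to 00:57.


Start: 57 minutes from midnight
Add: 112 minutes
Total: 169 minutes
Hours: 169 ÷ 60 = 2 remainder 49

02:49


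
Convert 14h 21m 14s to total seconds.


Hours: 14 × 3600 = 50400
Minutes: 21 × 60 = 1260
Seconds: 14
Total = 50400 + 1260 + 14 = 51674

51674 seconds


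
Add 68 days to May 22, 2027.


July 29, 2027

Start: May 22, 2027
Add 68 days
May 22 → June 1: 31 - 22 + 1 = 10 days (68 - 10 = 58 left)
June 1 → July 1: 30 - 1 + 1 = 30 days (58 - 30 = 28 left)
July 1 + 28 = July 29, 2027


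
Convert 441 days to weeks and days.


63 weeks 0 days

Weeks: 441 ÷ 7 = 63 remainder 0


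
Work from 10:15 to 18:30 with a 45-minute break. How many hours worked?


Total time = (18×60+30) - (10×60+15)
= 1110 - 615 = 495 min
Minus break: 495 - 45 = 450 min
= 7h 30m

7h 30m (450 minutes)


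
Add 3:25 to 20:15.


Start: 1215 minutes from midnight
Add: 205 minutes
Total: 1420 minutes
Hours: 1420 ÷ 60 = 23 remainder 40

23:40


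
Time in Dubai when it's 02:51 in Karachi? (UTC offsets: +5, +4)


Time difference = UTC+4 - UTC+5 = -1 hours
New hour = (2 -1) mod 24
= 1 mod 24 = 1
Minutes unchanged → 01:51

01:51


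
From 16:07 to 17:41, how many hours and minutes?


End time in minutes: 17×60 + 41 = 1061
Start time in minutes: 16×60 + 7 = 967
Difference = 1061 - 967 = 94 minutes
= 1 hours 34 minutes

1h 34m


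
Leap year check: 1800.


Rules: divisible by 4 AND (not by 100 OR by 400)
1800 ÷ 4 = 450 exactly → divisible by 4
1800 ÷ 100 = 18 exactly → divisible by 100
1800 ÷ 400 = 4 remainder 200 → not divisible by 400
Divisible by 100 but not by 400 → not a leap year

No


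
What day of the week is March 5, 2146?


Saturday

Zeller's congruence:
q=5, m=3, k=46, j=21
h = (5 + ⌊13×4/5⌋ + 46 + ⌊46/4⌋ + ⌊21/4⌋ - 2×21) mod 7
= (5 + 10 + 46 + 11 + 5 - 42) mod 7
= 35 mod 7 = 0
h=0 → Saturday


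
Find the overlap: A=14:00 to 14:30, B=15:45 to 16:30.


0 minutes

Meeting A: 840-870 (in minutes from midnight)
Meeting B: 945-990
Overlap start = max(840, 945) = 945
Overlap end = min(870, 990) = 870
Overlap = max(0, 870 - 945) = 0 min


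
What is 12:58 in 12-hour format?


Hour: 12
12 → 12 PM (noon)

12:58 PM


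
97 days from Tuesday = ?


Start: Tuesday (index 1)
(1 + 97) mod 7
= 98 mod 7
= 0
Index 0 → Monday

Monday


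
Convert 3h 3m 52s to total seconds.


11032 seconds

Hours: 3 × 3600 = 10800
Minutes: 3 × 60 = 180
Seconds: 52
Total = 10800 + 180 + 52 = 11032


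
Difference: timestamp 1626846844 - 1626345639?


Difference = 1626846844 - 1626345639 = 501205 seconds
In hours: 501205 / 3600 ≈ 139.2
In days: 501205 / 86400 ≈ 5.80

501205 seconds (139.2 hours / 5.80 days)


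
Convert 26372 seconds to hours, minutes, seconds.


Hours: 26372 ÷ 3600 = 7 remainder 1172
Minutes: 1172 ÷ 60 = 19 remainder 32
Seconds: 32

7h 19m 32s


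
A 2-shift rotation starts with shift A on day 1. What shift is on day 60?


Shift B

Shifts: A, B
Start: A (index 0)
Day 60: (0 + 60 - 1) mod 2
= 59 mod 2
= 1
Index 1 → shift B


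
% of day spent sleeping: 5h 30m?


22.9%

Time: 330 minutes
Day: 1440 minutes
Percentage = (330/1440) × 100 ≈ 22.9%


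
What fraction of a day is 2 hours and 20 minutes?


Total minutes: 2×60 + 20 = 140
Day = 24×60 = 1440 minutes
Fraction = 140/1440 ≈ 0.0972
As a percentage: 140/1440 × 100 ≈ 9.72%

0.0972 (9.72%)


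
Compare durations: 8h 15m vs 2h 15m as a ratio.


11:3 (3.67)

Duration 1: 495 minutes
Duration 2: 135 minutes
Ratio = 495:135
GCD = 45
Simplified = 11:3
As a decimal: 11/3 ≈ 3.67


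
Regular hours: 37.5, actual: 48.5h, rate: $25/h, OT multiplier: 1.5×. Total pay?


Regular: 37.5h × $25 = $937.50
Overtime: 48.5 - 37.5 = 11.0h
OT pay: 11.0h × $25 × 1.5 = $412.50
Total = $937.50 + $412.50 = $1350.00

$1350.00


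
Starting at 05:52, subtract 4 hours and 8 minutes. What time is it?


01:44

Start: 352 minutes from midnight
Subtract: 248 minutes
Remaining: 352 - 248 = 104
Hours: 1, Minutes: 44


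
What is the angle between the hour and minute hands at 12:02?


Hour hand (12 ≡ 0 on the dial): 0×30 + 2×0.5 = 1.0°
Minute hand = 2×6 = 12°
Difference = |1.0 - 12| = 11.0°

11.0°


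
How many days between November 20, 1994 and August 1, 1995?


From November 20, 1994 to August 1, 1995
Rest of November 1994: 30 - 20 = 10
Full months: December 31, January 31, February 1995 28, March 31, April 30, May 31, June 30, July 31
Days into August 1995: 1
Total = 10 + 31 + 31 + 28 + 31 + 30 + 31 + 30 + 31 + 1 = 254 days

254 days


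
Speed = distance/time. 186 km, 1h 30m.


124.0 km/h

Distance: 186 km
Time: 1h 30m = 90 min = 90/60 = 3/2 hours
Speed = 186 ÷ (3/2) = 186 × 2 / 3 = 372/3 = 124.0 km/h


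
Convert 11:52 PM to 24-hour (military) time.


Input: 11:52 PM
PM: 11 + 12 = 23

23:52


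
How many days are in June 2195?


30 days

Month: June (month 6)
June has 30 days


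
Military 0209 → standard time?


Hour: 2
2 < 12 → AM

2:09 AM


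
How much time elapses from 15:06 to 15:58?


0h 52m

End time in minutes: 15×60 + 58 = 958
Start time in minutes: 15×60 + 6 = 906
Difference = 958 - 906 = 52 minutes
= 0 hours 52 minutes


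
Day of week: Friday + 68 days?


Start: Friday (index 4)
(4 + 68) mod 7
= 72 mod 7
= 2
Index 2 → Wednesday

Wednesday


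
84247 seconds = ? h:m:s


23h 24m 7s

Hours: 84247 ÷ 3600 = 23 remainder 1447
Minutes: 1447 ÷ 60 = 24 remainder 7
Seconds: 7


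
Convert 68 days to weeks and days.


Weeks: 68 ÷ 7 = 9 remainder 5

9 weeks 5 days


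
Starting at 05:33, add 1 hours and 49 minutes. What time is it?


Start: 333 minutes from midnight
Add: 109 minutes
Total: 442 minutes
Hours: 442 ÷ 60 = 7 remainder 22

07:22


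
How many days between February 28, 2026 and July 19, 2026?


141 days

From February 28, 2026 to July 19, 2026
Rest of February 2026: 28 - 28 = 0
Full months: March 31, April 30, May 31, June 30
Days into July 2026: 19
Total = 0 + 31 + 30 + 31 + 30 + 19 = 141 days


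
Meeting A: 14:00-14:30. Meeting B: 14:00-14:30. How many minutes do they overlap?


Meeting A: 840-870 (in minutes from midnight)
Meeting B: 840-870
Overlap start = max(840, 840) = 840
Overlap end = min(870, 870) = 870
Overlap = max(0, 870 - 840) = 30 min

30 minutes


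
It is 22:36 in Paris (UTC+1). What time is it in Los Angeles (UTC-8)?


13:36

Time difference = UTC-8 - UTC+1 = -9 hours
New hour = (22 -9) mod 24
= 13 mod 24 = 13
Minutes unchanged → 13:36


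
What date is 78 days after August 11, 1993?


October 28, 1993

Start: August 11, 1993
Add 78 days
August 11 → September 1: 31 - 11 + 1 = 21 days (78 - 21 = 57 left)
September 1 → October 1: 30 - 1 + 1 = 30 days (57 - 30 = 27 left)
October 1 + 27 = October 28, 1993


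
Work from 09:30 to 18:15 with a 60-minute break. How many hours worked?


7h 45m (465 minutes)

Total time = (18×60+15) - (9×60+30)
= 1095 - 570 = 525 min
Minus break: 525 - 60 = 465 min
= 7h 45m


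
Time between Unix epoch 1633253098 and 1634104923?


Difference = 1634104923 - 1633253098 = 851825 seconds
In hours: 851825 / 3600 ≈ 236.6
In days: 851825 / 86400 ≈ 9.86

851825 seconds (236.6 hours / 9.86 days)


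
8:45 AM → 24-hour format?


08:45

Input: 8:45 AM
AM hour stays: 8


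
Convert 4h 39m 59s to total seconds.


Hours: 4 × 3600 = 14400
Minutes: 39 × 60 = 2340
Seconds: 59
Total = 14400 + 2340 + 59 = 16799

16799 seconds


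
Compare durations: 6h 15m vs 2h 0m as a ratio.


Duration 1: 375 minutes
Duration 2: 120 minutes
Ratio = 375:120
GCD = 15
Simplified = 25:8
As a decimal: 25/8 ≈ 3.13

25:8 (3.13)


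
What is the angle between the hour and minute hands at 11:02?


41.0°

Hour hand = 11×30 + 2×0.5 = 331.0°
Minute hand = 2×6 = 12°
Difference = |331.0 - 12| = 319.0°
Since > 180°: 360 - 319.0 = 41.0°


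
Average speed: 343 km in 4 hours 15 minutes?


Distance: 343 km
Time: 4h 15m = 255 min = 255/60 = 17/4 hours
Speed = 343 ÷ (17/4) = 343 × 4 / 17 = 1372/17 ≈ 80.7 km/h

80.7 km/h


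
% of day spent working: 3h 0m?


12.5%

Time: 180 minutes
Day: 1440 minutes
Percentage = (180/1440) × 100 = 12.5%


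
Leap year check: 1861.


Rules: divisible by 4 AND (not by 100 OR by 400)
1861 ÷ 4 = 465 remainder 1 → not divisible by 4
Not divisible by 4 → not a leap year

No


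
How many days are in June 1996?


30 days

Month: June (month 6)
June has 30 days


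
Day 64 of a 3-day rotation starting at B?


Shift B

Shifts: A, B, C
Start: B (index 1)
Day 64: (1 + 64 - 1) mod 3
= 64 mod 3
= 1
Index 1 → shift B


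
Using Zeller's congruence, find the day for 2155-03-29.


Zeller's congruence:
q=29, m=3, k=55, j=21
h = (29 + ⌊13×4/5⌋ + 55 + ⌊55/4⌋ + ⌊21/4⌋ - 2×21) mod 7
= (29 + 10 + 55 + 13 + 5 - 42) mod 7
= 70 mod 7 = 0
h=0 → Saturday

Saturday


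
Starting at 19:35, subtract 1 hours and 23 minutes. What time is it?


Start: 1175 minutes from midnight
Subtract: 83 minutes
Remaining: 1175 - 83 = 1092
Hours: 18, Minutes: 12

18:12


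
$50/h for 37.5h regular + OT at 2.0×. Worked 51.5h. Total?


$3275.00

Regular: 37.5h × $50 = $1875.00
Overtime: 51.5 - 37.5 = 14.0h
OT pay: 14.0h × $50 × 2.0 = $1400.00
Total = $1875.00 + $1400.00 = $3275.00


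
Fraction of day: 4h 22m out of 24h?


0.1819 (18.19%)

Total minutes: 4×60 + 22 = 262
Day = 24×60 = 1440 minutes
Fraction = 262/1440 ≈ 0.1819
As a percentage: 262/1440 × 100 ≈ 18.19%


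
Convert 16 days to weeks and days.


Weeks: 16 ÷ 7 = 2 remainder 2

2 weeks 2 days


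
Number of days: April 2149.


Month: April (month 4)
April has 30 days

30 days


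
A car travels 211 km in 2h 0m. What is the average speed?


Distance: 211 km
Time: 2 hours
Speed = 211 / 2 = 105.5 km/h

105.5 km/h


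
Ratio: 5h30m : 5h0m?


Duration 1: 330 minutes
Duration 2: 300 minutes
Ratio = 330:300
GCD = 30
Simplified = 11:10
As a decimal: 11/10 = 1.10

11:10 (1.10)


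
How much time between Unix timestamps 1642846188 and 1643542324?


696136 seconds (193.4 hours / 8.06 days)

Difference = 1643542324 - 1642846188 = 696136 seconds
In hours: 696136 / 3600 ≈ 193.4
In days: 696136 / 86400 ≈ 8.06


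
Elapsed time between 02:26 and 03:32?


1h 6m

End time in minutes: 3×60 + 32 = 212
Start time in minutes: 2×60 + 26 = 146
Difference = 212 - 146 = 66 minutes
= 1 hours 6 minutes


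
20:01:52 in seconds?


72112 seconds

Hours: 20 × 3600 = 72000
Minutes: 1 × 60 = 60
Seconds: 52
Total = 72000 + 60 + 52 = 72112


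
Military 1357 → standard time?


Hour: 13
13 - 12 = 1 → PM

1:57 PM


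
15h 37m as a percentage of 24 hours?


0.6507 (65.07%)

Total minutes: 15×60 + 37 = 937
Day = 24×60 = 1440 minutes
Fraction = 937/1440 ≈ 0.6507
As a percentage: 937/1440 × 100 ≈ 65.07%


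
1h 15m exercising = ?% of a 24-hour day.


5.2%

Time: 75 minutes
Day: 1440 minutes
Percentage = (75/1440) × 100 ≈ 5.2%


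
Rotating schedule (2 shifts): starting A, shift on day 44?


Shifts: A, B
Start: A (index 0)
Day 44: (0 + 44 - 1) mod 2
= 43 mod 2
= 1
Index 1 → shift B

Shift B


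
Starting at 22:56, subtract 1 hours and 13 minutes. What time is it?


Start: 1376 minutes from midnight
Subtract: 73 minutes
Remaining: 1376 - 73 = 1303
Hours: 21, Minutes: 43

21:43


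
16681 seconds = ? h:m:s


Hours: 16681 ÷ 3600 = 4 remainder 2281
Minutes: 2281 ÷ 60 = 38 remainder 1
Seconds: 1

4h 38m 1s


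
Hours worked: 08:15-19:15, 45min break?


10h 15m (615 minutes)

Total time = (19×60+15) - (8×60+15)
= 1155 - 495 = 660 min
Minus break: 660 - 45 = 615 min
= 10h 15m


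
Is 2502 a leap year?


No

Rules: divisible by 4 AND (not by 100 OR by 400)
2502 ÷ 4 = 625 remainder 2 → not divisible by 4
Not divisible by 4 → not a leap year


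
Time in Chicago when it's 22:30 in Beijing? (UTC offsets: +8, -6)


08:30

Time difference = UTC-6 - UTC+8 = -14 hours
New hour = (22 -14) mod 24
= 8 mod 24 = 8
Minutes unchanged → 08:30


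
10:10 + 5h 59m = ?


Start: 610 minutes from midnight
Add: 359 minutes
Total: 969 minutes
Hours: 969 ÷ 60 = 16 remainder 9

16:09


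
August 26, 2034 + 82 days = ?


November 16, 2034

Start: August 26, 2034
Add 82 days
August 26 → September 1: 31 - 26 + 1 = 6 days (82 - 6 = 76 left)
September 1 → October 1: 30 - 1 + 1 = 30 days (76 - 30 = 46 left)
October 1 → November 1: 31 - 1 + 1 = 31 days (46 - 31 = 15 left)
November 1 + 15 = November 16, 2034


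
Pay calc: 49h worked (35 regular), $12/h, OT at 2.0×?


Regular: 35h × $12 = $420.00
Overtime: 49 - 35 = 14h
OT pay: 14h × $12 × 2.0 = $336.00
Total = $420.00 + $336.00 = $756.00

$756.00


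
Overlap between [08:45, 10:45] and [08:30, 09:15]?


Meeting A: 525-645 (in minutes from midnight)
Meeting B: 510-555
Overlap start = max(525, 510) = 525
Overlap end = min(645, 555) = 555
Overlap = max(0, 555 - 525) = 30 min

30 minutes


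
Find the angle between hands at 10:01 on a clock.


Hour hand = 10×30 + 1×0.5 = 300.5°
Minute hand = 1×6 = 6°
Difference = |300.5 - 6| = 294.5°
Since > 180°: 360 - 294.5 = 65.5°

65.5°


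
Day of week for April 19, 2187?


Thursday

Zeller's congruence:
q=19, m=4, k=87, j=21
h = (19 + ⌊13×5/5⌋ + 87 + ⌊87/4⌋ + ⌊21/4⌋ - 2×21) mod 7
= (19 + 13 + 87 + 21 + 5 - 42) mod 7
= 103 mod 7 = 5
h=5 → Thursday


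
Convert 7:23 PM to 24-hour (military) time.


19:23

Input: 7:23 PM
PM: 7 + 12 = 19


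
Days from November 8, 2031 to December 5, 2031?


From November 8, 2031 to December 5, 2031
Rest of November 2031: 30 - 8 = 22
Days into December 2031: 5
Total = 22 + 5 = 27 days

27 days


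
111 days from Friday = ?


Thursday

Start: Friday (index 4)
(4 + 111) mod 7
= 115 mod 7
= 3
Index 3 → Thursday


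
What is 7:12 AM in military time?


Input: 7:12 AM
AM hour stays: 7

07:12


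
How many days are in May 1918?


31 days

Month: May (month 5)
May has 31 days


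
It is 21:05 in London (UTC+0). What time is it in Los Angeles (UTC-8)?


Time difference = UTC-8 - UTC+0 = -8 hours
New hour = (21 -8) mod 24
= 13 mod 24 = 13
Minutes unchanged → 13:05

13:05


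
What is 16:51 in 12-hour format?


Hour: 16
16 - 12 = 4 → PM

4:51 PM


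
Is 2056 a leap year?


Yes

Rules: divisible by 4 AND (not by 100 OR by 400)
2056 ÷ 4 = 514 exactly → divisible by 4
2056 ÷ 100 = 20 remainder 56 → not divisible by 100
Divisible by 4 but not by 100 → leap year


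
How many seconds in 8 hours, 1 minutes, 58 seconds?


Hours: 8 × 3600 = 28800
Minutes: 1 × 60 = 60
Seconds: 58
Total = 28800 + 60 + 58 = 28918

28918 seconds


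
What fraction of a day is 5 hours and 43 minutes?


Total minutes: 5×60 + 43 = 343
Day = 24×60 = 1440 minutes
Fraction = 343/1440 ≈ 0.2382
As a percentage: 343/1440 × 100 ≈ 23.82%

0.2382 (23.82%)


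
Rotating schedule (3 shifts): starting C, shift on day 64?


Shifts: A, B, C
Start: C (index 2)
Day 64: (2 + 64 - 1) mod 3
= 65 mod 3
= 2
Index 2 → shift C

Shift C


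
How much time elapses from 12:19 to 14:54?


2h 35m

End time in minutes: 14×60 + 54 = 894
Start time in minutes: 12×60 + 19 = 739
Difference = 894 - 739 = 155 minutes
= 2 hours 35 minutes


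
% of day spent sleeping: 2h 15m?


Time: 135 minutes
Day: 1440 minutes
Percentage = (135/1440) × 100 ≈ 9.4%

9.4%


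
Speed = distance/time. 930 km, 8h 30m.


109.4 km/h

Distance: 930 km
Time: 8h 30m = 510 min = 510/60 = 17/2 hours
Speed = 930 ÷ (17/2) = 930 × 2 / 17 = 1860/17 ≈ 109.4 km/h


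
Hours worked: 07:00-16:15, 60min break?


8h 15m (495 minutes)

Total time = (16×60+15) - (7×60+0)
= 975 - 420 = 555 min
Minus break: 555 - 60 = 495 min
= 8h 15m


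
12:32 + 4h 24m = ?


Start: 752 minutes from midnight
Add: 264 minutes
Total: 1016 minutes
Hours: 1016 ÷ 60 = 16 remainder 56

16:56


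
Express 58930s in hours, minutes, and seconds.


Hours: 58930 ÷ 3600 = 16 remainder 1330
Minutes: 1330 ÷ 60 = 22 remainder 10
Seconds: 10

16h 22m 10s


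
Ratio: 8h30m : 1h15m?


34:5 (6.80)

Duration 1: 510 minutes
Duration 2: 75 minutes
Ratio = 510:75
GCD = 15
Simplified = 34:5
As a decimal: 34/5 = 6.80


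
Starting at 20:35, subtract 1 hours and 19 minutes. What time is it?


19:16

Start: 1235 minutes from midnight
Subtract: 79 minutes
Remaining: 1235 - 79 = 1156
Hours: 19, Minutes: 16


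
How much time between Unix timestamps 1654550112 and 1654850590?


300478 seconds (83.5 hours / 3.48 days)

Difference = 1654850590 - 1654550112 = 300478 seconds
In hours: 300478 / 3600 ≈ 83.5
In days: 300478 / 86400 ≈ 3.48


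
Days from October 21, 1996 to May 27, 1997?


From October 21, 1996 to May 27, 1997
Rest of October 1996: 31 - 21 = 10
Full months: November 30, December 31, January 31, February 1997 28, March 31, April 30
Days into May 1997: 27
Total = 10 + 30 + 31 + 31 + 28 + 31 + 30 + 27 = 218 days

218 days


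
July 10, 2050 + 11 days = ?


Start: July 10, 2050
Add 11 days
July 10 + 11 = July 21, 2050

July 21, 2050


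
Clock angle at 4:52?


Hour hand = 4×30 + 52×0.5 = 146.0°
Minute hand = 52×6 = 312°
Difference = |146.0 - 312| = 166.0°

166.0°


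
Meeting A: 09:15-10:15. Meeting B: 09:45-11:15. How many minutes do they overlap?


30 minutes

Meeting A: 555-615 (in minutes from midnight)
Meeting B: 585-675
Overlap start = max(555, 585) = 585
Overlap end = min(615, 675) = 615
Overlap = max(0, 615 - 585) = 30 min


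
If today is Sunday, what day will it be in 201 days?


Friday

Start: Sunday (index 6)
(6 + 201) mod 7
= 207 mod 7
= 4
Index 4 → Friday


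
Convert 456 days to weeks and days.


65 weeks 1 days

Weeks: 456 ÷ 7 = 65 remainder 1


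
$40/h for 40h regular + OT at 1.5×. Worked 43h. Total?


Regular: 40h × $40 = $1600.00
Overtime: 43 - 40 = 3h
OT pay: 3h × $40 × 1.5 = $180.00
Total = $1600.00 + $180.00 = $1780.00

$1780.00


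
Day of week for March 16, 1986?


Sunday

Zeller's congruence:
q=16, m=3, k=86, j=19
h = (16 + ⌊13×4/5⌋ + 86 + ⌊86/4⌋ + ⌊19/4⌋ - 2×19) mod 7
= (16 + 10 + 86 + 21 + 4 - 38) mod 7
= 99 mod 7 = 1
h=1 → Sunday


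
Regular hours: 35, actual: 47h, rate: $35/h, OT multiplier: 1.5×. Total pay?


Regular: 35h × $35 = $1225.00
Overtime: 47 - 35 = 12h
OT pay: 12h × $35 × 1.5 = $630.00
Total = $1225.00 + $630.00 = $1855.00

$1855.00


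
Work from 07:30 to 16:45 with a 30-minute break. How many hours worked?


Total time = (16×60+45) - (7×60+30)
= 1005 - 450 = 555 min
Minus break: 555 - 30 = 525 min
= 8h 45m

8h 45m (525 minutes)


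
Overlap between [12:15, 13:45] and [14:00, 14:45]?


0 minutes

Meeting A: 735-825 (in minutes from midnight)
Meeting B: 840-885
Overlap start = max(735, 840) = 840
Overlap end = min(825, 885) = 825
Overlap = max(0, 825 - 840) = 0 min


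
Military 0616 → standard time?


6:16 AM

Hour: 6
6 < 12 → AM


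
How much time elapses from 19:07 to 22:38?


3h 31m

End time in minutes: 22×60 + 38 = 1358
Start time in minutes: 19×60 + 7 = 1147
Difference = 1358 - 1147 = 211 minutes
= 3 hours 31 minutes


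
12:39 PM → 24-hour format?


Input: 12:39 PM
12 PM → 12 (noon)

12:39


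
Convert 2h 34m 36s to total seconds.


Hours: 2 × 3600 = 7200
Minutes: 34 × 60 = 2040
Seconds: 36
Total = 7200 + 2040 + 36 = 9276

9276 seconds


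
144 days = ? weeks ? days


20 weeks 4 days

Weeks: 144 ÷ 7 = 20 remainder 4


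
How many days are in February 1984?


29 days

Month: February (month 2)
February: 28 or 29 (leap year)
1984 leap year? Yes


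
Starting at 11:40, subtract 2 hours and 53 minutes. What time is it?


Start: 700 minutes from midnight
Subtract: 173 minutes
Remaining: 700 - 173 = 527
Hours: 8, Minutes: 47

08:47


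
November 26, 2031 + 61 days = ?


Start: November 26, 2031
Add 61 days
November 26 → December 1: 30 - 26 + 1 = 5 days (61 - 5 = 56 left)
December 1 → January 1: 31 - 1 + 1 = 31 days (56 - 31 = 25 left)
January 1 + 25 = January 26, 2032

January 26, 2032


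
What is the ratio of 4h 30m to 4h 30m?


1:1 (1.00)

Duration 1: 270 minutes
Duration 2: 270 minutes
Ratio = 270:270
GCD = 270
Simplified = 1:1
As a decimal: 1/1 = 1.00


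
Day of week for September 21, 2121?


Sunday

Zeller's congruence:
q=21, m=9, k=21, j=21
h = (21 + ⌊13×10/5⌋ + 21 + ⌊21/4⌋ + ⌊21/4⌋ - 2×21) mod 7
= (21 + 26 + 21 + 5 + 5 - 42) mod 7
= 36 mod 7 = 1
h=1 → Sunday


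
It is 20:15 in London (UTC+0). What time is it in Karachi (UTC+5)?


01:15 (next day)

Time difference = UTC+5 - UTC+0 = +5 hours
New hour = (20 + 5) mod 24
= 25 mod 24 = 1
Minutes unchanged → 01:15; 25 ≥ 24 → next day


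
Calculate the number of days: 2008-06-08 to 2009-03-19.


284 days

From June 8, 2008 to March 19, 2009
Rest of June 2008: 30 - 8 = 22
Full months: July 31, August 31, September 30, October 31, November 30, December 31, January 31, February 2009 28
Days into March 2009: 19
Total = 22 + 31 + 31 + 30 + 31 + 30 + 31 + 31 + 28 + 19 = 284 days


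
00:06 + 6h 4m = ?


Start: 6 minutes from midnight
Add: 364 minutes
Total: 370 minutes
Hours: 370 ÷ 60 = 6 remainder 10

06:10


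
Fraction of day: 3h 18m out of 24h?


Total minutes: 3×60 + 18 = 198
Day = 24×60 = 1440 minutes
Fraction = 198/1440 = 0.1375
As a percentage: 198/1440 × 100 = 13.75%

0.1375 (13.75%)


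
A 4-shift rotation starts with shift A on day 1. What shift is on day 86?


Shift B

Shifts: A, B, C, D
Start: A (index 0)
Day 86: (0 + 86 - 1) mod 4
= 85 mod 4
= 1
Index 1 → shift B


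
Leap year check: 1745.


Rules: divisible by 4 AND (not by 100 OR by 400)
1745 ÷ 4 = 436 remainder 1 → not divisible by 4
Not divisible by 4 → not a leap year

No


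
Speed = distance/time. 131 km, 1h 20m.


98.3 km/h

Distance: 131 km
Time: 1h 20m = 80 min = 80/60 = 4/3 hours
Speed = 131 ÷ (4/3) = 131 × 3 / 4 = 393/4 ≈ 98.3 km/h


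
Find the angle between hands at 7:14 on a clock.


133.0°

Hour hand = 7×30 + 14×0.5 = 217.0°
Minute hand = 14×6 = 84°
Difference = |217.0 - 84| = 133.0°


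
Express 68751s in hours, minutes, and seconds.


Hours: 68751 ÷ 3600 = 19 remainder 351
Minutes: 351 ÷ 60 = 5 remainder 51
Seconds: 51

19h 5m 51s


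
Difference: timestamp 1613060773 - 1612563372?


497401 seconds (138.2 hours / 5.76 days)

Difference = 1613060773 - 1612563372 = 497401 seconds
In hours: 497401 / 3600 ≈ 138.2
In days: 497401 / 86400 ≈ 5.76
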